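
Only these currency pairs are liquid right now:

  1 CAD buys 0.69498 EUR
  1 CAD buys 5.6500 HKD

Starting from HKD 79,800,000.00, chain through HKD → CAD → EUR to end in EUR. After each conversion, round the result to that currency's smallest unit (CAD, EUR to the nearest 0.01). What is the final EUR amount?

HKD 79,800,000.00 ÷ 5.6500 = CAD 14,123,893.81
CAD 14,123,893.81 × 0.69498 = EUR 9,815,823.72

EUR 9,815,823.72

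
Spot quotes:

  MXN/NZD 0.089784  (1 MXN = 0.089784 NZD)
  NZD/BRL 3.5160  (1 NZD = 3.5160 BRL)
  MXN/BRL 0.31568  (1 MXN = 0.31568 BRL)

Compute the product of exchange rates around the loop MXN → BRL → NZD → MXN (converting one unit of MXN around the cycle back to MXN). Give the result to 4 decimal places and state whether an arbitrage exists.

1.0000 (no arbitrage)

Around MXN → BRL → NZD → MXN: 1 × 0.31568 ÷ 3.5160 ÷ 0.089784 = 0.999998
Product ≈ 1 (deviation 0.000%, within rounding noise).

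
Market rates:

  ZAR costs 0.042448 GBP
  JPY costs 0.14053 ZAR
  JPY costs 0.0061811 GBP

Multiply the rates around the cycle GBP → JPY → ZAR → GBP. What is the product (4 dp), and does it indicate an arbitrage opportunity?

Around GBP → JPY → ZAR → GBP: 1 ÷ 0.0061811 × 0.14053 × 0.042448 = 0.965074
Product < 1; profitable direction is GBP → ZAR → JPY → GBP.

0.9651 (arbitrage exists)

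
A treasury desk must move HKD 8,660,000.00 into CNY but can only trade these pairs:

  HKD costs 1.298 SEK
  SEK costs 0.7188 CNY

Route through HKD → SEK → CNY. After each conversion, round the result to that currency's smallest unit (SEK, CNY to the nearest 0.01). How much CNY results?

CNY 8,079,800.78

HKD 8,660,000.00 × 1.298 = SEK 11,240,680.00
SEK 11,240,680.00 × 0.7188 = CNY 8,079,800.78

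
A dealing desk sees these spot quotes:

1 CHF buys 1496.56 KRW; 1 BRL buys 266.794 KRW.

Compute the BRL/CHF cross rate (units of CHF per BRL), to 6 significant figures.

BRL/CHF = 0.178272

1 BRL × 266.794 = 266.794 KRW
266.794 KRW ÷ 1496.56 = 0.178272 CHF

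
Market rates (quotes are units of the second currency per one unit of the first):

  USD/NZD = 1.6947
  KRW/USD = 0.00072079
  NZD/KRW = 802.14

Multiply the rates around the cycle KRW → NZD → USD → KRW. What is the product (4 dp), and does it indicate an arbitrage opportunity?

1.0206 (arbitrage exists)

Around KRW → NZD → USD → KRW: 1 ÷ 802.14 ÷ 1.6947 ÷ 0.00072079 = 1.020583
Product > 1; profitable direction is KRW → NZD → USD → KRW.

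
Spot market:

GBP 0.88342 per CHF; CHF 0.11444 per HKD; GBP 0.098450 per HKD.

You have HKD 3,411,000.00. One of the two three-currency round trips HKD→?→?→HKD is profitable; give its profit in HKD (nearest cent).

Profit: HKD 91,765.59

Profitable loop is HKD → CHF → GBP → HKD:
HKD 3,411,000.00 × 0.11444 = CHF 390,354.84
CHF 390,354.84 × 0.88342 = GBP 344,847.27
GBP 344,847.27 ÷ 0.098450 = HKD 3,502,765.59
Profit = HKD 3,502,765.59 − HKD 3,411,000.00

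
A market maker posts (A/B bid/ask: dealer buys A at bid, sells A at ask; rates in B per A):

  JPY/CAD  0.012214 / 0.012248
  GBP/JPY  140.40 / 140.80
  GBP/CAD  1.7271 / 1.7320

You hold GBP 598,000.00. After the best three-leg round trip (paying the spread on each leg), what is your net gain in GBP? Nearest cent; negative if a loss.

Best loop GBP → CAD → JPY → GBP:
GBP 598,000.00 × 1.7271 (sell GBP at bid) = CAD 1,032,805.80
CAD 1,032,805.80 ÷ 0.012248 (buy JPY at ask) = JPY 84,324,445
JPY 84,324,445 ÷ 140.80 (buy GBP at ask) = GBP 598,895.20

Net profit: GBP 895.20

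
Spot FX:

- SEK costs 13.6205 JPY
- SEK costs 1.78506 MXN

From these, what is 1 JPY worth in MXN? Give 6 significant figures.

JPY/MXN = 0.131057

1 JPY ÷ 13.6205 = 0.0734187 SEK
0.0734187 SEK × 1.78506 = 0.131057 MXN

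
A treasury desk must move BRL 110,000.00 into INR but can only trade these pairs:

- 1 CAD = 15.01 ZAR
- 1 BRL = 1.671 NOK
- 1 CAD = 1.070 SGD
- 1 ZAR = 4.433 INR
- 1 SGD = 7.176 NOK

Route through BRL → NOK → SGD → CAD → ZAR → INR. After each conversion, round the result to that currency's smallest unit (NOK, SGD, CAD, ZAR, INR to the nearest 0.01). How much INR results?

BRL 110,000.00 × 1.671 = NOK 183,810.00
NOK 183,810.00 ÷ 7.176 = SGD 25,614.55
SGD 25,614.55 ÷ 1.070 = CAD 23,938.83
CAD 23,938.83 × 15.01 = ZAR 359,321.84
ZAR 359,321.84 × 4.433 = INR 1,592,873.72

INR 1,592,873.72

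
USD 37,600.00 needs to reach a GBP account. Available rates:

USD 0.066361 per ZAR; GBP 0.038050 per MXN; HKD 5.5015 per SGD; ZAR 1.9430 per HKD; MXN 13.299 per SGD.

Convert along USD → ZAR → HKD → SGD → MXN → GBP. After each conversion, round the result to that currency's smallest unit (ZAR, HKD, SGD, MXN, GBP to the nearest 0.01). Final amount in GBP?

USD 37,600.00 ÷ 0.066361 = ZAR 566,597.85
ZAR 566,597.85 ÷ 1.9430 = HKD 291,609.80
HKD 291,609.80 ÷ 5.5015 = SGD 53,005.51
SGD 53,005.51 × 13.299 = MXN 704,920.28
MXN 704,920.28 × 0.038050 = GBP 26,822.22

GBP 26,822.22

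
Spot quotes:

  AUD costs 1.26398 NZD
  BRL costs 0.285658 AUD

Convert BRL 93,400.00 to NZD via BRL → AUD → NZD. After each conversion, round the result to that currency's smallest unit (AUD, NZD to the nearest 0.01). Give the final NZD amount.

BRL 93,400.00 × 0.285658 = AUD 26,680.46
AUD 26,680.46 × 1.26398 = NZD 33,723.57

NZD 33,723.57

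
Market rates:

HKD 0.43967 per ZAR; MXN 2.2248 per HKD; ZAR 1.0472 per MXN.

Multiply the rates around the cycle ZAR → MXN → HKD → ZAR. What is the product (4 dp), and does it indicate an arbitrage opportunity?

Around ZAR → MXN → HKD → ZAR: 1 ÷ 1.0472 ÷ 2.2248 ÷ 0.43967 = 0.976231
Product < 1; profitable direction is ZAR → HKD → MXN → ZAR.

0.9762 (arbitrage exists)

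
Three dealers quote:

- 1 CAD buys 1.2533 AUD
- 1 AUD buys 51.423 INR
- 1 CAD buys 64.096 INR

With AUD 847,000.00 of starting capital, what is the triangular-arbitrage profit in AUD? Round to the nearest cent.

Profit: AUD 4,657.42

Profitable loop is AUD → INR → CAD → AUD:
AUD 847,000.00 × 51.423 = INR 43,555,281.00
INR 43,555,281.00 ÷ 64.096 = CAD 679,531.97
CAD 679,531.97 × 1.2533 = AUD 851,657.42
Profit = AUD 851,657.42 − AUD 847,000.00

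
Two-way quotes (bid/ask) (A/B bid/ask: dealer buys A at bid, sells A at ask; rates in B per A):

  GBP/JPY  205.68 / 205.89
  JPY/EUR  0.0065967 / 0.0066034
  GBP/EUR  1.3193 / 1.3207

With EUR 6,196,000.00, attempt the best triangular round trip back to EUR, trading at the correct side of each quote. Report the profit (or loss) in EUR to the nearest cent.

Net profit: EUR 169,404.82

Best loop EUR → GBP → JPY → EUR:
EUR 6,196,000.00 ÷ 1.3207 (buy GBP at ask) = GBP 4,691,451.50
GBP 4,691,451.50 × 205.68 (sell GBP at bid) = JPY 964,937,745
JPY 964,937,745 × 0.0065967 (sell JPY at bid) = EUR 6,365,404.82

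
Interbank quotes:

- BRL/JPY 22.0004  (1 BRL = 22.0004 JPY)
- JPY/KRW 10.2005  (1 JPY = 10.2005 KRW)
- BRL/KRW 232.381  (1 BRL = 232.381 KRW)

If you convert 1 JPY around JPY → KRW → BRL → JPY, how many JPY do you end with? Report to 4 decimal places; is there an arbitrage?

0.9657 (arbitrage exists)

Around JPY → KRW → BRL → JPY: 1 × 10.2005 ÷ 232.381 × 22.0004 = 0.965720
Product < 1; profitable direction is JPY → BRL → KRW → JPY.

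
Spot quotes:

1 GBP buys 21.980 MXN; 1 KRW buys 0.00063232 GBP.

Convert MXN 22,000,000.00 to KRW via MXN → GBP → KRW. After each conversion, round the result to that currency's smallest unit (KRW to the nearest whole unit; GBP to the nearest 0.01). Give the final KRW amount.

MXN 22,000,000.00 ÷ 21.980 = GBP 1,000,909.92
GBP 1,000,909.92 ÷ 0.00063232 = KRW 1,582,916,751

KRW 1,582,916,751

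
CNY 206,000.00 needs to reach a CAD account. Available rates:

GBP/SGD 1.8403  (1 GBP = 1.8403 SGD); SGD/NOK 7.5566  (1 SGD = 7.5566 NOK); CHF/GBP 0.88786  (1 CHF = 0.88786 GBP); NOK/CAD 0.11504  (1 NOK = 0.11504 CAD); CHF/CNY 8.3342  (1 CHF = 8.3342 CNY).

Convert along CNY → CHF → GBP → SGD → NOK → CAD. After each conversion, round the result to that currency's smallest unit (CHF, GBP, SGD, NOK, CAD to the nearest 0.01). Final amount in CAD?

CNY 206,000.00 ÷ 8.3342 = CHF 24,717.43
CHF 24,717.43 × 0.88786 = GBP 21,945.62
GBP 21,945.62 × 1.8403 = SGD 40,386.52
SGD 40,386.52 × 7.5566 = NOK 305,184.78
NOK 305,184.78 × 0.11504 = CAD 35,108.46

CAD 35,108.46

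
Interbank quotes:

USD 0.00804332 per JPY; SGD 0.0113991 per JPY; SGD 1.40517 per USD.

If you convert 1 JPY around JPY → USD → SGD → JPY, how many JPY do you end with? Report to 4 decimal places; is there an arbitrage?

Around JPY → USD → SGD → JPY: 1 × 0.00804332 × 1.40517 ÷ 0.0113991 = 0.991502
Product < 1; profitable direction is JPY → SGD → USD → JPY.

0.9915 (arbitrage exists)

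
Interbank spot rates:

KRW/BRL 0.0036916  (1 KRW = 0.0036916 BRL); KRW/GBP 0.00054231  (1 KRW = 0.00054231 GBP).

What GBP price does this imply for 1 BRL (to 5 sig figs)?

BRL/GBP = 0.14690

1 BRL ÷ 0.0036916 = 270.885 KRW
270.885 KRW × 0.00054231 = 0.146904 GBP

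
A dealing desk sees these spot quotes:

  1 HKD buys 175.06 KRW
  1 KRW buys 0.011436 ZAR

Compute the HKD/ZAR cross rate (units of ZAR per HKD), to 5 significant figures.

1 HKD × 175.06 = 175.06 KRW
175.06 KRW × 0.011436 = 2.00199 ZAR

HKD/ZAR = 2.0020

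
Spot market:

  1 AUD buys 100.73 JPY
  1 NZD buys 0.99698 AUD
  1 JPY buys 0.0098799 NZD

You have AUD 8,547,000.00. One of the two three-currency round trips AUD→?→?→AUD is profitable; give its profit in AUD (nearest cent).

Profitable loop is AUD → NZD → JPY → AUD:
AUD 8,547,000.00 ÷ 0.99698 = NZD 8,572,890.13
NZD 8,572,890.13 ÷ 0.0098799 = JPY 867,710,212
JPY 867,710,212 ÷ 100.73 = AUD 8,614,218.33
Profit = AUD 8,614,218.33 − AUD 8,547,000.00

Profit: AUD 67,218.33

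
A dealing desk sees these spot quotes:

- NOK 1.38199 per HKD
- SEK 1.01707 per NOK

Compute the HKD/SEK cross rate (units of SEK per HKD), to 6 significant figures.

1 HKD × 1.38199 = 1.38199 NOK
1.38199 NOK × 1.01707 = 1.40558 SEK

HKD/SEK = 1.40558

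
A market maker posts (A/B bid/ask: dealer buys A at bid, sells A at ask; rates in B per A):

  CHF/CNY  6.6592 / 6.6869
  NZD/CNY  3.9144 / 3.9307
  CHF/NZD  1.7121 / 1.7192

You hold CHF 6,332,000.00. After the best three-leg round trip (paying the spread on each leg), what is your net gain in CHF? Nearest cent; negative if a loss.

Net profit: CHF 14,151.09

Best loop CHF → NZD → CNY → CHF:
CHF 6,332,000.00 × 1.7121 (sell CHF at bid) = NZD 10,841,017.20
NZD 10,841,017.20 × 3.9144 (sell NZD at bid) = CNY 42,436,077.73
CNY 42,436,077.73 ÷ 6.6869 (buy CHF at ask) = CHF 6,346,151.09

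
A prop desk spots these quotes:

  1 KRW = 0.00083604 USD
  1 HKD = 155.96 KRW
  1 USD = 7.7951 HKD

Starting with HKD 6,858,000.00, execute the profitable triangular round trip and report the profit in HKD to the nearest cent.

Profitable loop is HKD → KRW → USD → HKD:
HKD 6,858,000.00 × 155.96 = KRW 1,069,573,680
KRW 1,069,573,680 × 0.00083604 = USD 894,206.38
USD 894,206.38 × 7.7951 = HKD 6,970,428.15
Profit = HKD 6,970,428.15 − HKD 6,858,000.00

Profit: HKD 112,428.15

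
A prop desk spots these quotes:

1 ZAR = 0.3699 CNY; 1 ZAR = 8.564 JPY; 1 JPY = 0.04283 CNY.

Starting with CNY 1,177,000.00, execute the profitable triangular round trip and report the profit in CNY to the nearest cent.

Profitable loop is CNY → JPY → ZAR → CNY:
CNY 1,177,000.00 ÷ 0.04283 = JPY 27,480,738
JPY 27,480,738 ÷ 8.564 = ZAR 3,208,867.09
ZAR 3,208,867.09 × 0.3699 = CNY 1,186,959.94
Profit = CNY 1,186,959.94 − CNY 1,177,000.00

Profit: CNY 9,959.94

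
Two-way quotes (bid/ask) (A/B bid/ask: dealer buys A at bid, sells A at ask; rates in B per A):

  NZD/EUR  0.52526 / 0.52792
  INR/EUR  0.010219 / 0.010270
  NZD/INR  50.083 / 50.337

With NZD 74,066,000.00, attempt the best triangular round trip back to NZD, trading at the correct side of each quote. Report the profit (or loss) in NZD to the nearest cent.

Best loop NZD → EUR → INR → NZD:
NZD 74,066,000.00 × 0.52526 (sell NZD at bid) = EUR 38,903,907.16
EUR 38,903,907.16 ÷ 0.010270 (buy INR at ask) = INR 3,788,111,700.10
INR 3,788,111,700.10 ÷ 50.337 (buy NZD at ask) = NZD 75,255,015.20

Net profit: NZD 1,189,015.20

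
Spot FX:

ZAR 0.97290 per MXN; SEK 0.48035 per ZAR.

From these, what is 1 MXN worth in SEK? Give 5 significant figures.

1 MXN × 0.97290 = 0.9729 ZAR
0.9729 ZAR × 0.48035 = 0.467333 SEK

MXN/SEK = 0.46733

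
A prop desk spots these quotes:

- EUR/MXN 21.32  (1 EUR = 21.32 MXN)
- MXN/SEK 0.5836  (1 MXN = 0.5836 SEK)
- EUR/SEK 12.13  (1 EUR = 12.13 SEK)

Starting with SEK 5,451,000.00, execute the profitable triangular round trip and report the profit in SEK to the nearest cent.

Profit: SEK 140,365.27

Profitable loop is SEK → EUR → MXN → SEK:
SEK 5,451,000.00 ÷ 12.13 = EUR 449,381.70
EUR 449,381.70 × 21.32 = MXN 9,580,817.81
MXN 9,580,817.81 × 0.5836 = SEK 5,591,365.27
Profit = SEK 5,591,365.27 − SEK 5,451,000.00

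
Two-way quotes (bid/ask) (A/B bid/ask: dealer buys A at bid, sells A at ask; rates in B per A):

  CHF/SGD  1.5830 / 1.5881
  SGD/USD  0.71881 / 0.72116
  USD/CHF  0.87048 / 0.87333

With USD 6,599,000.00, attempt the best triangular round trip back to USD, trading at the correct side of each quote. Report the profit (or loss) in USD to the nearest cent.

Best loop USD → SGD → CHF → USD:
USD 6,599,000.00 ÷ 0.72116 (buy SGD at ask) = SGD 9,150,535.25
SGD 9,150,535.25 ÷ 1.5881 (buy CHF at ask) = CHF 5,761,938.95
CHF 5,761,938.95 ÷ 0.87333 (buy USD at ask) = USD 6,597,665.20

Net result: USD -1,334.80 (no profitable arbitrage after spreads)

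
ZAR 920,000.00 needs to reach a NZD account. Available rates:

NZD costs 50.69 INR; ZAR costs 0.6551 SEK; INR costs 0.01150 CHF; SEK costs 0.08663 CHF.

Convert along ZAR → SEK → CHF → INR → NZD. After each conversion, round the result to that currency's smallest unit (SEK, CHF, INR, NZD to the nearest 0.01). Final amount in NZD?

ZAR 920,000.00 × 0.6551 = SEK 602,692.00
SEK 602,692.00 × 0.08663 = CHF 52,211.21
CHF 52,211.21 ÷ 0.01150 = INR 4,540,105.22
INR 4,540,105.22 ÷ 50.69 = NZD 89,566.09

NZD 89,566.09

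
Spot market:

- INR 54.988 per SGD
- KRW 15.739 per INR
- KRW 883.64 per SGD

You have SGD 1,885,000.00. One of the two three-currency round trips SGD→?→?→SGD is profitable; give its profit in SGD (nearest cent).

Profit: SGD 39,605.23

Profitable loop is SGD → KRW → INR → SGD:
SGD 1,885,000.00 × 883.64 = KRW 1,665,661,400
KRW 1,665,661,400 ÷ 15.739 = INR 105,830,192.52
INR 105,830,192.52 ÷ 54.988 = SGD 1,924,605.23
Profit = SGD 1,924,605.23 − SGD 1,885,000.00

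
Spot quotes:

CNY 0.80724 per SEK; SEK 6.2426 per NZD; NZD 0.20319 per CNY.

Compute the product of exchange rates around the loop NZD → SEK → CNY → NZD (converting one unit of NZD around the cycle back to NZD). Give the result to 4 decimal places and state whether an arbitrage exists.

Around NZD → SEK → CNY → NZD: 1 × 6.2426 × 0.80724 × 0.20319 = 1.023931
Product > 1; profitable direction is NZD → SEK → CNY → NZD.

1.0239 (arbitrage exists)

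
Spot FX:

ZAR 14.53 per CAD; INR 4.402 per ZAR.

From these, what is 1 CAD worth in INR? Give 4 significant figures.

CAD/INR = 63.96

1 CAD × 14.53 = 14.53 ZAR
14.53 ZAR × 4.402 = 63.9611 INR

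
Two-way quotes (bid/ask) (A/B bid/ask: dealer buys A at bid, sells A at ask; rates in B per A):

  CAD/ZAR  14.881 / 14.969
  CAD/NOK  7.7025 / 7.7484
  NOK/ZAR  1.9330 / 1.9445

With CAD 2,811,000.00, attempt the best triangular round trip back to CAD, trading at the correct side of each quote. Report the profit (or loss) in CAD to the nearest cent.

Net result: CAD -15,035.72 (no profitable arbitrage after spreads)

Best loop CAD → NOK → ZAR → CAD:
CAD 2,811,000.00 × 7.7025 (sell CAD at bid) = NOK 21,651,727.50
NOK 21,651,727.50 × 1.9330 (sell NOK at bid) = ZAR 41,852,789.26
ZAR 41,852,789.26 ÷ 14.969 (buy CAD at ask) = CAD 2,795,964.28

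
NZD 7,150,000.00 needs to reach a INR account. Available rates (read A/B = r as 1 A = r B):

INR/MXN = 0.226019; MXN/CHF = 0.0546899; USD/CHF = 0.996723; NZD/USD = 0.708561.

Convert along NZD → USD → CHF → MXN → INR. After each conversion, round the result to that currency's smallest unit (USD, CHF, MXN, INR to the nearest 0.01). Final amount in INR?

INR 408,512,818.30

NZD 7,150,000.00 × 0.708561 = USD 5,066,211.15
USD 5,066,211.15 × 0.996723 = CHF 5,049,609.18
CHF 5,049,609.18 ÷ 0.0546899 = MXN 92,331,658.68
MXN 92,331,658.68 ÷ 0.226019 = INR 408,512,818.30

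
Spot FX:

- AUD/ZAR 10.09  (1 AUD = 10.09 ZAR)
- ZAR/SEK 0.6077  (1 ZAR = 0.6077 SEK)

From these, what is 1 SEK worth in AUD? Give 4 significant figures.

1 SEK ÷ 0.6077 = 1.64555 ZAR
1.64555 ZAR ÷ 10.09 = 0.163087 AUD

SEK/AUD = 0.1631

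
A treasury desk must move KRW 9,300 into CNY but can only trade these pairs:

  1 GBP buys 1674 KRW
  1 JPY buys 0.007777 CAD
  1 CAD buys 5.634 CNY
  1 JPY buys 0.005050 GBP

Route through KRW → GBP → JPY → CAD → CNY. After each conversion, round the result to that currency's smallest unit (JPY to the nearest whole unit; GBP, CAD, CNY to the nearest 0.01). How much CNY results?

CNY 48.23

KRW 9,300 ÷ 1674 = GBP 5.56
GBP 5.56 ÷ 0.005050 = JPY 1,101
JPY 1,101 × 0.007777 = CAD 8.56
CAD 8.56 × 5.634 = CNY 48.23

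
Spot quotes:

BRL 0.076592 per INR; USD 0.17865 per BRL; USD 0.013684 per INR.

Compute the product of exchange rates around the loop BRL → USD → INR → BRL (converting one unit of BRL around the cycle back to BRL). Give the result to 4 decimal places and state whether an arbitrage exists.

0.9999 (no arbitrage)

Around BRL → USD → INR → BRL: 1 × 0.17865 ÷ 0.013684 × 0.076592 = 0.999939
Product ≈ 1 (deviation 0.006%, within rounding noise).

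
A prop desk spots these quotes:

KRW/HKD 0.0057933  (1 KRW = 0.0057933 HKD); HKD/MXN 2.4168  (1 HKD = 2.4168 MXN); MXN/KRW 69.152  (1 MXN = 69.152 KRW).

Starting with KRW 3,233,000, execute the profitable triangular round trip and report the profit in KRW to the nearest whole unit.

Profitable loop is KRW → MXN → HKD → KRW:
KRW 3,233,000 ÷ 69.152 = MXN 46,752.08
MXN 46,752.08 ÷ 2.4168 = HKD 19,344.62
HKD 19,344.62 ÷ 0.0057933 = KRW 3,339,137
Profit = KRW 3,339,137 − KRW 3,233,000

Profit: KRW 106,137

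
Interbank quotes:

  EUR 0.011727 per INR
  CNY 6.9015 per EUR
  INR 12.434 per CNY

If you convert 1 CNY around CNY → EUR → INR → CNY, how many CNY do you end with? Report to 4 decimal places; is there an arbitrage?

0.9937 (arbitrage exists)

Around CNY → EUR → INR → CNY: 1 ÷ 6.9015 ÷ 0.011727 ÷ 12.434 = 0.993708
Product < 1; profitable direction is CNY → INR → EUR → CNY.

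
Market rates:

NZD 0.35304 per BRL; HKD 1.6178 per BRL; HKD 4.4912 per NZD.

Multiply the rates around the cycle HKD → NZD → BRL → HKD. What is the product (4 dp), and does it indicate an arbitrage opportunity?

Around HKD → NZD → BRL → HKD: 1 ÷ 4.4912 ÷ 0.35304 × 1.6178 = 1.020325
Product > 1; profitable direction is HKD → NZD → BRL → HKD.

1.0203 (arbitrage exists)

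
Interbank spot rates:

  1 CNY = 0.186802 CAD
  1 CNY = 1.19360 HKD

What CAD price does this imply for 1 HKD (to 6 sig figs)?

1 HKD ÷ 1.19360 = 0.837802 CNY
0.837802 CNY × 0.186802 = 0.156503 CAD

HKD/CAD = 0.156503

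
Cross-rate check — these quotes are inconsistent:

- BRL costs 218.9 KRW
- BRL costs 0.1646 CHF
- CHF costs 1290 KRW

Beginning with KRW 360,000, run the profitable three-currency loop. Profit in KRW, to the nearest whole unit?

Profitable loop is KRW → CHF → BRL → KRW:
KRW 360,000 ÷ 1290 = CHF 279.07
CHF 279.07 ÷ 0.1646 = BRL 1,695.44
BRL 1,695.44 × 218.9 = KRW 371,132
Profit = KRW 371,132 − KRW 360,000

Profit: KRW 11,132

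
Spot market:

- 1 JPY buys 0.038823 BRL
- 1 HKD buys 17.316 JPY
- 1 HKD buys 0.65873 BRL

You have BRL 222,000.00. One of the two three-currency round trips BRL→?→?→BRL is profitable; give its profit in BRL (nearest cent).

Profit: BRL 4,559.46

Profitable loop is BRL → HKD → JPY → BRL:
BRL 222,000.00 ÷ 0.65873 = HKD 337,012.13
HKD 337,012.13 × 17.316 = JPY 5,835,702
JPY 5,835,702 × 0.038823 = BRL 226,559.46
Profit = BRL 226,559.46 − BRL 222,000.00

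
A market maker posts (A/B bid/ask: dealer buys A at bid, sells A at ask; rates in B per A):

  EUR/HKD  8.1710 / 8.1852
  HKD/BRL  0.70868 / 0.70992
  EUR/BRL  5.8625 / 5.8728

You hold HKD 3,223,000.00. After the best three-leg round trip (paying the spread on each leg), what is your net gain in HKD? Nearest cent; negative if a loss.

Best loop HKD → EUR → BRL → HKD:
HKD 3,223,000.00 ÷ 8.1852 (buy EUR at ask) = EUR 393,759.47
EUR 393,759.47 × 5.8625 (sell EUR at bid) = BRL 2,308,414.88
BRL 2,308,414.88 ÷ 0.70992 (buy HKD at ask) = HKD 3,251,654.95

Net profit: HKD 28,654.95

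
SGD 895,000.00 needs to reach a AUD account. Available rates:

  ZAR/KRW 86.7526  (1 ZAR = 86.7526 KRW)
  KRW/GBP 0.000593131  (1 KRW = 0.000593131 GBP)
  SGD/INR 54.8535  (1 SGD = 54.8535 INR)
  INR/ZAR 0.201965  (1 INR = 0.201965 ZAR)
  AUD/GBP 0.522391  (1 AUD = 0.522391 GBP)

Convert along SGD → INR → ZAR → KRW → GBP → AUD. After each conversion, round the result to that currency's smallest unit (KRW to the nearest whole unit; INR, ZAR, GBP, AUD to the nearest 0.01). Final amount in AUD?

AUD 976,654.44

SGD 895,000.00 × 54.8535 = INR 49,093,882.50
INR 49,093,882.50 × 0.201965 = ZAR 9,915,245.98
ZAR 9,915,245.98 × 86.7526 = KRW 860,173,368
KRW 860,173,368 × 0.000593131 = GBP 510,195.49
GBP 510,195.49 ÷ 0.522391 = AUD 976,654.44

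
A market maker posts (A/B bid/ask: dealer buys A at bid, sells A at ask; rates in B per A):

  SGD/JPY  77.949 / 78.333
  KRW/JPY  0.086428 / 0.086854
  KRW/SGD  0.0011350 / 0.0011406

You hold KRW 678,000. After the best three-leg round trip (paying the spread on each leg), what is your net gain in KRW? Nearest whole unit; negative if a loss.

Net profit: KRW 12,631

Best loop KRW → SGD → JPY → KRW:
KRW 678,000 × 0.0011350 (sell KRW at bid) = SGD 769.53
SGD 769.53 × 77.949 (sell SGD at bid) = JPY 59,984
JPY 59,984 ÷ 0.086854 (buy KRW at ask) = KRW 690,631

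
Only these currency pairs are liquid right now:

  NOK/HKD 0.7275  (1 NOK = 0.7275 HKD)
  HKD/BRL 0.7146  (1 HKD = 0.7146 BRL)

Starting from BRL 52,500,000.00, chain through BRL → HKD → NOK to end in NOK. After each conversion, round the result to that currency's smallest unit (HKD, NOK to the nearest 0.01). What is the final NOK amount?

NOK 100,986,493.77

BRL 52,500,000.00 ÷ 0.7146 = HKD 73,467,674.22
HKD 73,467,674.22 ÷ 0.7275 = NOK 100,986,493.77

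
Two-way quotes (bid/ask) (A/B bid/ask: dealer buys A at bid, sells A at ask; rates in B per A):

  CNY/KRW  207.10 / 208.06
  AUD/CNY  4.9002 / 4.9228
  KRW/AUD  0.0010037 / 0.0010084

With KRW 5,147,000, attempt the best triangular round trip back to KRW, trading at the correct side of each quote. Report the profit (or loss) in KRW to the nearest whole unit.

Net profit: KRW 95,664

Best loop KRW → AUD → CNY → KRW:
KRW 5,147,000 × 0.0010037 (sell KRW at bid) = AUD 5,166.04
AUD 5,166.04 × 4.9002 (sell AUD at bid) = CNY 25,314.65
CNY 25,314.65 × 207.10 (sell CNY at bid) = KRW 5,242,664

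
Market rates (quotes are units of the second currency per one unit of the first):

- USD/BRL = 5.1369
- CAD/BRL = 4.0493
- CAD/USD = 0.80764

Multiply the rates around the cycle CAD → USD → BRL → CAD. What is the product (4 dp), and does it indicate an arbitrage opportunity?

1.0246 (arbitrage exists)

Around CAD → USD → BRL → CAD: 1 × 0.80764 × 5.1369 ÷ 4.0493 = 1.024564
Product > 1; profitable direction is CAD → USD → BRL → CAD.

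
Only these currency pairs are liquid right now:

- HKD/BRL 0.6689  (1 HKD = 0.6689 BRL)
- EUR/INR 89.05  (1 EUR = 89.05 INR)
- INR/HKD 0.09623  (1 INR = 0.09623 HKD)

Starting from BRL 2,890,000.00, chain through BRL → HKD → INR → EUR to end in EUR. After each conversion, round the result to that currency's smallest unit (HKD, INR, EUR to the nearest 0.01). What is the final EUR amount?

EUR 504,187.69

BRL 2,890,000.00 ÷ 0.6689 = HKD 4,320,526.24
HKD 4,320,526.24 ÷ 0.09623 = INR 44,897,913.75
INR 44,897,913.75 ÷ 89.05 = EUR 504,187.69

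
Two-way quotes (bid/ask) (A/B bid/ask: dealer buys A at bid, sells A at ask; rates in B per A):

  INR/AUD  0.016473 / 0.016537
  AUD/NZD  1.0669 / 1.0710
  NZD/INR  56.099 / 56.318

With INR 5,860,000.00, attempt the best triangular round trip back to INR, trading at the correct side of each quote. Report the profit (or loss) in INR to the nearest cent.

Net profit: INR 14,950.28

Best loop INR → NZD → AUD → INR:
INR 5,860,000.00 ÷ 56.318 (buy NZD at ask) = NZD 104,051.99
NZD 104,051.99 ÷ 1.0710 (buy AUD at ask) = AUD 97,154.05
AUD 97,154.05 ÷ 0.016537 (buy INR at ask) = INR 5,874,950.28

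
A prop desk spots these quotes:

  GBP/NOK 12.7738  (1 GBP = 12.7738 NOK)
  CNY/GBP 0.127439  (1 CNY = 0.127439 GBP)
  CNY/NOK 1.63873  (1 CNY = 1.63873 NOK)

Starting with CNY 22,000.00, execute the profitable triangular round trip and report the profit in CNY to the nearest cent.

Profitable loop is CNY → NOK → GBP → CNY:
CNY 22,000.00 × 1.63873 = NOK 36,052.06
NOK 36,052.06 ÷ 12.7738 = GBP 2,822.34
GBP 2,822.34 ÷ 0.127439 = CNY 22,146.63
Profit = CNY 22,146.63 − CNY 22,000.00

Profit: CNY 146.63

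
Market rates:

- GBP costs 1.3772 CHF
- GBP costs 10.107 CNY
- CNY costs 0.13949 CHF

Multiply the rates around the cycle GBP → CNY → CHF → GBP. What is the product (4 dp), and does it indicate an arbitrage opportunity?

Around GBP → CNY → CHF → GBP: 1 × 10.107 × 0.13949 ÷ 1.3772 = 1.023690
Product > 1; profitable direction is GBP → CNY → CHF → GBP.

1.0237 (arbitrage exists)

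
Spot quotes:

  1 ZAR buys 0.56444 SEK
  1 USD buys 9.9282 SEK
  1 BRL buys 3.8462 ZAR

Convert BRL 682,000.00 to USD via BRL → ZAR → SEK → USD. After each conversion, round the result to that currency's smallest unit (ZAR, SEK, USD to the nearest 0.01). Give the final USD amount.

USD 149,129.48

BRL 682,000.00 × 3.8462 = ZAR 2,623,108.40
ZAR 2,623,108.40 × 0.56444 = SEK 1,480,587.31
SEK 1,480,587.31 ÷ 9.9282 = USD 149,129.48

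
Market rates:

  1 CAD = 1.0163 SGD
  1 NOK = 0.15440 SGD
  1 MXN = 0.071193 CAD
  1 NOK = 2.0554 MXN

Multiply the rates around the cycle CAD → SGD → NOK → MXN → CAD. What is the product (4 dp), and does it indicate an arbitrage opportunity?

Around CAD → SGD → NOK → MXN → CAD: 1 × 1.0163 ÷ 0.15440 × 2.0554 × 0.071193 = 0.963182
Product < 1; profitable direction is CAD → MXN → NOK → SGD → CAD.

0.9632 (arbitrage exists)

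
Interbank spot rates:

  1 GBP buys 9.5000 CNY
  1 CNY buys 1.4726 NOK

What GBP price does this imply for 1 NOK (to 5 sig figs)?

1 NOK ÷ 1.4726 = 0.679071 CNY
0.679071 CNY ÷ 9.5000 = 0.0714812 GBP

NOK/GBP = 0.071481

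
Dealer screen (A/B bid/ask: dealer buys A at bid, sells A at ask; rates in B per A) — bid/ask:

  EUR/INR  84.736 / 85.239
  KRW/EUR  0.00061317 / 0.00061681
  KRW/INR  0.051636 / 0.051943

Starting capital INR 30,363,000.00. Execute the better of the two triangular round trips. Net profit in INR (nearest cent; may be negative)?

Net profit: INR 8,518.64

Best loop INR → KRW → EUR → INR:
INR 30,363,000.00 ÷ 0.051943 (buy KRW at ask) = KRW 584,544,597
KRW 584,544,597 × 0.00061317 (sell KRW at bid) = EUR 358,425.21
EUR 358,425.21 × 84.736 (sell EUR at bid) = INR 30,371,518.64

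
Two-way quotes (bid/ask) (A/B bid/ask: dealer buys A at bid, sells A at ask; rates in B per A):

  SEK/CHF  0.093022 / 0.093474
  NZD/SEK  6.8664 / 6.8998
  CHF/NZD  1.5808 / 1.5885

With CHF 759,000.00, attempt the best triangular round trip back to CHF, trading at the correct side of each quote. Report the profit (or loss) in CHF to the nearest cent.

Net profit: CHF 7,361.14

Best loop CHF → NZD → SEK → CHF:
CHF 759,000.00 × 1.5808 (sell CHF at bid) = NZD 1,199,827.20
NZD 1,199,827.20 × 6.8664 (sell NZD at bid) = SEK 8,238,493.49
SEK 8,238,493.49 × 0.093022 (sell SEK at bid) = CHF 766,361.14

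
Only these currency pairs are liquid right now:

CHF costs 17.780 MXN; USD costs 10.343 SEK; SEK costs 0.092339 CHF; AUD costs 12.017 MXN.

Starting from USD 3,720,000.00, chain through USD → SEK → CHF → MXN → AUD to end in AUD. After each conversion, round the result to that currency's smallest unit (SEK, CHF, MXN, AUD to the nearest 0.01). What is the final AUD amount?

AUD 5,256,665.31

USD 3,720,000.00 × 10.343 = SEK 38,475,960.00
SEK 38,475,960.00 × 0.092339 = CHF 3,552,831.67
CHF 3,552,831.67 × 17.780 = MXN 63,169,347.09
MXN 63,169,347.09 ÷ 12.017 = AUD 5,256,665.31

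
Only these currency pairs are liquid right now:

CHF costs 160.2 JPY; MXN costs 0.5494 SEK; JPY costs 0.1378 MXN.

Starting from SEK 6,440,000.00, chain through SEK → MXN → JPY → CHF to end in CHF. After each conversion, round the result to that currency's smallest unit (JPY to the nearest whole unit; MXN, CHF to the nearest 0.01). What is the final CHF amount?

CHF 530,988.95

SEK 6,440,000.00 ÷ 0.5494 = MXN 11,721,878.41
MXN 11,721,878.41 ÷ 0.1378 = JPY 85,064,430
JPY 85,064,430 ÷ 160.2 = CHF 530,988.95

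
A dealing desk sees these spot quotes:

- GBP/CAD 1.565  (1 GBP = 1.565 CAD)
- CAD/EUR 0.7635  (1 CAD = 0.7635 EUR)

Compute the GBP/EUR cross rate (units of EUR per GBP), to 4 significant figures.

GBP/EUR = 1.195

1 GBP × 1.565 = 1.565 CAD
1.565 CAD × 0.7635 = 1.19488 EUR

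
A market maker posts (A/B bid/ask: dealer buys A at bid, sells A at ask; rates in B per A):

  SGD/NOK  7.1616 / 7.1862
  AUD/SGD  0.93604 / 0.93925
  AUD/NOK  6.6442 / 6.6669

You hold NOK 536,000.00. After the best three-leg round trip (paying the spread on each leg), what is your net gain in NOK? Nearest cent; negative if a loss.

Best loop NOK → AUD → SGD → NOK:
NOK 536,000.00 ÷ 6.6669 (buy AUD at ask) = AUD 80,397.19
AUD 80,397.19 × 0.93604 (sell AUD at bid) = SGD 75,254.98
SGD 75,254.98 × 7.1616 (sell SGD at bid) = NOK 538,946.08

Net profit: NOK 2,946.08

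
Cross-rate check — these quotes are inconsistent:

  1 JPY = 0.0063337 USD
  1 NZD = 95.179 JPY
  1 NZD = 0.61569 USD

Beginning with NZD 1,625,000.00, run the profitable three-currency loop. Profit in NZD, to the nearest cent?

Profit: NZD 34,651.26

Profitable loop is NZD → USD → JPY → NZD:
NZD 1,625,000.00 × 0.61569 = USD 1,000,496.25
USD 1,000,496.25 ÷ 0.0063337 = JPY 157,963,947
JPY 157,963,947 ÷ 95.179 = NZD 1,659,651.26
Profit = NZD 1,659,651.26 − NZD 1,625,000.00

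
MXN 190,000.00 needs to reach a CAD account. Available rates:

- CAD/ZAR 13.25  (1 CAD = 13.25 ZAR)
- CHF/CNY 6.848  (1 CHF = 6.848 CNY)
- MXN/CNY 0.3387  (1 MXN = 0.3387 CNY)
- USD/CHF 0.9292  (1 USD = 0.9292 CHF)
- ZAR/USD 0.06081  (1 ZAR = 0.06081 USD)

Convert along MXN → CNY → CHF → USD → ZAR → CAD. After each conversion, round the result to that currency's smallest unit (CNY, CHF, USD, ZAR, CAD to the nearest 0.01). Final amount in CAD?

MXN 190,000.00 × 0.3387 = CNY 64,353.00
CNY 64,353.00 ÷ 6.848 = CHF 9,397.34
CHF 9,397.34 ÷ 0.9292 = USD 10,113.37
USD 10,113.37 ÷ 0.06081 = ZAR 166,310.97
ZAR 166,310.97 ÷ 13.25 = CAD 12,551.77

CAD 12,551.77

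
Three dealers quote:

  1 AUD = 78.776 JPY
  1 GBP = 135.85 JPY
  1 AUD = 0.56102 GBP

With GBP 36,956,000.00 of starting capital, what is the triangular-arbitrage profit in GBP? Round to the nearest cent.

Profit: GBP 1,242,023.96

Profitable loop is GBP → AUD → JPY → GBP:
GBP 36,956,000.00 ÷ 0.56102 = AUD 65,872,874.41
AUD 65,872,874.41 × 78.776 = JPY 5,189,201,554
JPY 5,189,201,554 ÷ 135.85 = GBP 38,198,023.96
Profit = GBP 38,198,023.96 − GBP 36,956,000.00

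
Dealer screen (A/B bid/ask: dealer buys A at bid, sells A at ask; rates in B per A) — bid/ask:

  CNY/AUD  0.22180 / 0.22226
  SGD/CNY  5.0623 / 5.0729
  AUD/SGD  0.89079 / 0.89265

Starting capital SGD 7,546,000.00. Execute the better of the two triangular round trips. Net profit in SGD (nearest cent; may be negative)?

Net profit: SGD 1,472.76

Best loop SGD → CNY → AUD → SGD:
SGD 7,546,000.00 × 5.0623 (sell SGD at bid) = CNY 38,200,115.80
CNY 38,200,115.80 × 0.22180 (sell CNY at bid) = AUD 8,472,785.68
AUD 8,472,785.68 × 0.89079 (sell AUD at bid) = SGD 7,547,472.76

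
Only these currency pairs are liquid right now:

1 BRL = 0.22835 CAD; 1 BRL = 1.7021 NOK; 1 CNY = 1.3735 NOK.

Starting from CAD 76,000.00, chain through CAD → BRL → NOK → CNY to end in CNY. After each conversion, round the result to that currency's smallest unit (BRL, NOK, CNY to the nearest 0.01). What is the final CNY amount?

CNY 412,447.79

CAD 76,000.00 ÷ 0.22835 = BRL 332,822.42
BRL 332,822.42 × 1.7021 = NOK 566,497.04
NOK 566,497.04 ÷ 1.3735 = CNY 412,447.79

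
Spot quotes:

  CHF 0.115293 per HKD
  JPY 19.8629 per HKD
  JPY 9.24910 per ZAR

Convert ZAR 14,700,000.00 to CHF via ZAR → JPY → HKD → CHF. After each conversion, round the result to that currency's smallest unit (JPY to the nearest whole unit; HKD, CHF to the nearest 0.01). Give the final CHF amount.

CHF 789,181.86

ZAR 14,700,000.00 × 9.24910 = JPY 135,961,770
JPY 135,961,770 ÷ 19.8629 = HKD 6,845,011.05
HKD 6,845,011.05 × 0.115293 = CHF 789,181.86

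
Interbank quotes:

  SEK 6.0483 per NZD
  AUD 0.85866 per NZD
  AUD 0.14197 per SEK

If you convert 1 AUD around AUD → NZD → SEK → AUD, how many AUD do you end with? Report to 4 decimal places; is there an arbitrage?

Around AUD → NZD → SEK → AUD: 1 ÷ 0.85866 × 6.0483 × 0.14197 = 1.000020
Product ≈ 1 (deviation 0.002%, within rounding noise).

1.0000 (no arbitrage)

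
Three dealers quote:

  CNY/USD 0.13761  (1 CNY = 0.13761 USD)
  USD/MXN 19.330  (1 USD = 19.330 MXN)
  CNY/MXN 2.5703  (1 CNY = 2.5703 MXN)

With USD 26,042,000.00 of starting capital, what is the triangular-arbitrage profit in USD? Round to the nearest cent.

Profit: USD 908,843.81

Profitable loop is USD → MXN → CNY → USD:
USD 26,042,000.00 × 19.330 = MXN 503,391,860.00
MXN 503,391,860.00 ÷ 2.5703 = CNY 195,849,457.26
CNY 195,849,457.26 × 0.13761 = USD 26,950,843.81
Profit = USD 26,950,843.81 − USD 26,042,000.00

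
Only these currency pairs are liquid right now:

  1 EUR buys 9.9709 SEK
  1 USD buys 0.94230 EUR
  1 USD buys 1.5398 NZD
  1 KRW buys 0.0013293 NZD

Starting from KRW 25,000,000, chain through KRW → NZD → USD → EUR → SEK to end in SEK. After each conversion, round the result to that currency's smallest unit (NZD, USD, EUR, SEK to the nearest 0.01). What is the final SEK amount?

KRW 25,000,000 × 0.0013293 = NZD 33,232.50
NZD 33,232.50 ÷ 1.5398 = USD 21,582.35
USD 21,582.35 × 0.94230 = EUR 20,337.05
EUR 20,337.05 × 9.9709 = SEK 202,778.69

SEK 202,778.69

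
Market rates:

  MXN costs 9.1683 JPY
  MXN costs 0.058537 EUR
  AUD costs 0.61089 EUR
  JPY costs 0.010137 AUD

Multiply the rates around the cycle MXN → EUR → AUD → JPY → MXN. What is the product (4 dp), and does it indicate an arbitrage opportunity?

1.0310 (arbitrage exists)

Around MXN → EUR → AUD → JPY → MXN: 1 × 0.058537 ÷ 0.61089 ÷ 0.010137 ÷ 9.1683 = 1.031025
Product > 1; profitable direction is MXN → EUR → AUD → JPY → MXN.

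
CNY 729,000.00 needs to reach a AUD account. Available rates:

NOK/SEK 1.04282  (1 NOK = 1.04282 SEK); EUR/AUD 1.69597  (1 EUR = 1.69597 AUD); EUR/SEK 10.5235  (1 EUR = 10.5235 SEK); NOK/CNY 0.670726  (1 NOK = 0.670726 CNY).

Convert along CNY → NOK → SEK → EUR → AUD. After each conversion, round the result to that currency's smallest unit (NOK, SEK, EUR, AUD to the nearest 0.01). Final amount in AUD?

AUD 182,662.63

CNY 729,000.00 ÷ 0.670726 = NOK 1,086,881.98
NOK 1,086,881.98 × 1.04282 = SEK 1,133,422.27
SEK 1,133,422.27 ÷ 10.5235 = EUR 107,703.93
EUR 107,703.93 × 1.69597 = AUD 182,662.63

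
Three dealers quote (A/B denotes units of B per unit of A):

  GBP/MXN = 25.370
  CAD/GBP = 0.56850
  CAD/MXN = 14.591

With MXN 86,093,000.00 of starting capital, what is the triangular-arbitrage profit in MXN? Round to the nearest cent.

Profit: MXN 1,003,752.62

Profitable loop is MXN → GBP → CAD → MXN:
MXN 86,093,000.00 ÷ 25.370 = GBP 3,393,496.26
GBP 3,393,496.26 ÷ 0.56850 = CAD 5,969,210.65
CAD 5,969,210.65 × 14.591 = MXN 87,096,752.62
Profit = MXN 87,096,752.62 − MXN 86,093,000.00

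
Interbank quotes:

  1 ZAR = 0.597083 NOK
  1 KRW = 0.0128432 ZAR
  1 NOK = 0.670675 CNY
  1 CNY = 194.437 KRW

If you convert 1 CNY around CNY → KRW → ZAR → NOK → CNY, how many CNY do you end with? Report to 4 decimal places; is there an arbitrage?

1.0000 (no arbitrage)

Around CNY → KRW → ZAR → NOK → CNY: 1 × 194.437 × 0.0128432 × 0.597083 × 0.670675 = 0.999998
Product ≈ 1 (deviation 0.000%, within rounding noise).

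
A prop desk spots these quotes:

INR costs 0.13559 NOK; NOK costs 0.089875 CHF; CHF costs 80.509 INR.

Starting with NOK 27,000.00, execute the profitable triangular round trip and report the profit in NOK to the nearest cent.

Profitable loop is NOK → INR → CHF → NOK:
NOK 27,000.00 ÷ 0.13559 = INR 199,129.73
INR 199,129.73 ÷ 80.509 = CHF 2,473.38
CHF 2,473.38 ÷ 0.089875 = NOK 27,520.27
Profit = NOK 27,520.27 − NOK 27,000.00

Profit: NOK 520.27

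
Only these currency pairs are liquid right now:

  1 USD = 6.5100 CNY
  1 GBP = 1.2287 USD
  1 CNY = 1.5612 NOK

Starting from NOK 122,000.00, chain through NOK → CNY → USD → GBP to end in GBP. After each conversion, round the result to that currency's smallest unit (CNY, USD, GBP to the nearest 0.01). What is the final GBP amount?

NOK 122,000.00 ÷ 1.5612 = CNY 78,145.02
CNY 78,145.02 ÷ 6.5100 = USD 12,003.84
USD 12,003.84 ÷ 1.2287 = GBP 9,769.55

GBP 9,769.55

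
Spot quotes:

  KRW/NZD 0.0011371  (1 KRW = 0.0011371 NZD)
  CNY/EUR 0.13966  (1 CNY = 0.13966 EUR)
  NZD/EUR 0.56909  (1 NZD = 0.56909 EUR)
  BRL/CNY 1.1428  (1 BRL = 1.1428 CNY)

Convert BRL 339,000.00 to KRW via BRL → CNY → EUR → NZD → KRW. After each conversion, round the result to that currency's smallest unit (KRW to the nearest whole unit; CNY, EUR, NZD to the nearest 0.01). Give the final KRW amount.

BRL 339,000.00 × 1.1428 = CNY 387,409.20
CNY 387,409.20 × 0.13966 = EUR 54,105.57
EUR 54,105.57 ÷ 0.56909 = NZD 95,073.84
NZD 95,073.84 ÷ 0.0011371 = KRW 83,610,799

KRW 83,610,799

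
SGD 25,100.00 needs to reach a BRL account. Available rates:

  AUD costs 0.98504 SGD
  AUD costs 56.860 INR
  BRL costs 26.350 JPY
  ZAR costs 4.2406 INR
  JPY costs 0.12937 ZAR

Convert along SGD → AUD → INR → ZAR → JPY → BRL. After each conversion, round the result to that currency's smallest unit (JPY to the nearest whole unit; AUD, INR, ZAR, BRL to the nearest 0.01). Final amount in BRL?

BRL 100,227.10

SGD 25,100.00 ÷ 0.98504 = AUD 25,481.20
AUD 25,481.20 × 56.860 = INR 1,448,861.03
INR 1,448,861.03 ÷ 4.2406 = ZAR 341,664.16
ZAR 341,664.16 ÷ 0.12937 = JPY 2,640,984
JPY 2,640,984 ÷ 26.350 = BRL 100,227.10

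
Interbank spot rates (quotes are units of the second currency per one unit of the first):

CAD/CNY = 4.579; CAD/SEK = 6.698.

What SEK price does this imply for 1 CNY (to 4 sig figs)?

CNY/SEK = 1.463

1 CNY ÷ 4.579 = 0.218388 CAD
0.218388 CAD × 6.698 = 1.46276 SEK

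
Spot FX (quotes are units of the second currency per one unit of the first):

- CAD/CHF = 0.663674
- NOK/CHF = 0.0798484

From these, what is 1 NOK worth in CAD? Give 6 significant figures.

1 NOK × 0.0798484 = 0.0798484 CHF
0.0798484 CHF ÷ 0.663674 = 0.120313 CAD

NOK/CAD = 0.120313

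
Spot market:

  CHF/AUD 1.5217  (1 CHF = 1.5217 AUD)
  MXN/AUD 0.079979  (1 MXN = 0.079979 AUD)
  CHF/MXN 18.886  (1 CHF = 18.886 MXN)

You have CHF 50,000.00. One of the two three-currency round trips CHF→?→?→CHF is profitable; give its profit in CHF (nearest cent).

Profitable loop is CHF → AUD → MXN → CHF:
CHF 50,000.00 × 1.5217 = AUD 76,085.00
AUD 76,085.00 ÷ 0.079979 = MXN 951,312.22
MXN 951,312.22 ÷ 18.886 = CHF 50,371.29
Profit = CHF 50,371.29 − CHF 50,000.00

Profit: CHF 371.29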